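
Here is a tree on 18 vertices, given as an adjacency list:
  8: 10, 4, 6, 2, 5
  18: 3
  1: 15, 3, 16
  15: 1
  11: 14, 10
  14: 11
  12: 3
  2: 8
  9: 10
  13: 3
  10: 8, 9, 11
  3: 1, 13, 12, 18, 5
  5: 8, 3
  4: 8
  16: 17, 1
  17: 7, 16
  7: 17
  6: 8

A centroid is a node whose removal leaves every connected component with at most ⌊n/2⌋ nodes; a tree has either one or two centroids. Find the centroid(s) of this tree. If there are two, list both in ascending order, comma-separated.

3, 5

If 5 is removed the pieces have sizes 9, 8, all ≤ ⌊18/2⌋ = 9.
3 is adjacent to 5 and is also a centroid (the largest component after removing it is likewise 9).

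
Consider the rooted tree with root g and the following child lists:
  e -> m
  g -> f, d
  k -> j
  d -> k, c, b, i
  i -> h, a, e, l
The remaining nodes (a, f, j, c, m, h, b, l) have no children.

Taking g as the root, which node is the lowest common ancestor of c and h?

d

Ancestors of c (toward the root): c, d, g.
Ancestors of h: h, i, d, g.
The deepest node appearing in both lists is d.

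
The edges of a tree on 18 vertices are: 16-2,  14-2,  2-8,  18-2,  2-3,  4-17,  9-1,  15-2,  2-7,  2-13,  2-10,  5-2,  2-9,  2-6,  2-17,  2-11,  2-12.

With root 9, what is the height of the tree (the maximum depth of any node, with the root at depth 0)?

3

The longest root-to-leaf path is 9-2-17-4 (3 edges).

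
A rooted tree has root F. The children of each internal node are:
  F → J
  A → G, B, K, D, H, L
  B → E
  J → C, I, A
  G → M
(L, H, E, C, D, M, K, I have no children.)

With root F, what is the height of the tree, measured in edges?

4

A deepest node is M, reached by F–J–A–G–M.
That path has 4 edges, so the height is 4.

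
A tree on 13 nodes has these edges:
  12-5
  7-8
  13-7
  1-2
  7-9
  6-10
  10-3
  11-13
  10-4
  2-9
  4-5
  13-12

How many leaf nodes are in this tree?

The leaves are 1, 3, 6, 8, 11.
That is 5 leaves.

5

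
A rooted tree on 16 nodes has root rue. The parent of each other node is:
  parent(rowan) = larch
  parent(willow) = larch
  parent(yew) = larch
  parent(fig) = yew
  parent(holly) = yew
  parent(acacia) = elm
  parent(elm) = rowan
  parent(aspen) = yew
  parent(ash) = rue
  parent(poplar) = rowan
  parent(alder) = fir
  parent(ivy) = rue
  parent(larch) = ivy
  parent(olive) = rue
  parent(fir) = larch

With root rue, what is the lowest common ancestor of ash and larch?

rue

Path ash→root: ash rue; path larch→root: larch ivy rue.
First common node: rue.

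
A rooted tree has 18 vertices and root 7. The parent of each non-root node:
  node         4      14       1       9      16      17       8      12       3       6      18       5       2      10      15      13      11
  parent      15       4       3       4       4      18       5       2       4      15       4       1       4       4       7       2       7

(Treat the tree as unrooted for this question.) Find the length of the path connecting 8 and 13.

8 – 5 – 1 – 3 – 4 – 2 – 13: 6 edges.

6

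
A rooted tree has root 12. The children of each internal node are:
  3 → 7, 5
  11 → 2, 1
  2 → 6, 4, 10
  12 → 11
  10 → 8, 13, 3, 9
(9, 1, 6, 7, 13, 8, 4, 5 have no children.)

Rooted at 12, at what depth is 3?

4

12 → 11 → 2 → 10 → 3 — 4 edges.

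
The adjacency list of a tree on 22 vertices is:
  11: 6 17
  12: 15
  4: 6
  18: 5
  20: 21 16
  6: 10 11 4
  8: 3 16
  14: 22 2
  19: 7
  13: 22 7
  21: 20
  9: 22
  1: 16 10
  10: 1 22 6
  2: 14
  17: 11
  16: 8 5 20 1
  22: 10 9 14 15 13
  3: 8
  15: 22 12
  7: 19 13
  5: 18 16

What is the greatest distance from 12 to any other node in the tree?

7

The node farthest from 12 is 3 (18, 21 also at distance 7), via 12 – 15 – 22 – 10 – 1 – 16 – 8 – 3 — 7 edges.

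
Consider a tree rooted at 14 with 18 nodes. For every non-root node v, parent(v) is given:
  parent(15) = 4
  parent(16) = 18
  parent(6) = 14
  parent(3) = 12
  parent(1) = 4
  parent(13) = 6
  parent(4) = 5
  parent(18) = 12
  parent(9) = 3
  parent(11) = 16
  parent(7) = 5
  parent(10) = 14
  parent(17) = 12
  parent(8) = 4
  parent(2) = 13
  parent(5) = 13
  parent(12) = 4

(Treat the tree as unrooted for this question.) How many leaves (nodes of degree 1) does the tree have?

9

The leaves are 1, 2, 7, 8, 9, 10, 11, 15, 17.
That is 9 leaves.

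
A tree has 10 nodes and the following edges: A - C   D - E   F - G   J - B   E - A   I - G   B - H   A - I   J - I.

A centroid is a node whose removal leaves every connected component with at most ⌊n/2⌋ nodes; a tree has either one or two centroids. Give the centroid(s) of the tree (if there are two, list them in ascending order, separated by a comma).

I

Removing I splits the tree into components of sizes 4, 3, 2; the largest is 4 ≤ ⌊10/2⌋ = 5.
Every other node leaves some component of size > 5, so the centroid is unique.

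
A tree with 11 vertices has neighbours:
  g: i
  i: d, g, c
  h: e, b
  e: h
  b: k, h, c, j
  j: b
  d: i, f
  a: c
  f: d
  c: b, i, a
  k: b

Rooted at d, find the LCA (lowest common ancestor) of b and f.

d

Path b→root: b c i d; path f→root: f d.
First common node: d.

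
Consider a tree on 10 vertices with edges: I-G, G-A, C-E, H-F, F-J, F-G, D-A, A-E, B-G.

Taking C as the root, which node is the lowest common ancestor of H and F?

H's ancestor chain is H, F, G, A, E, C and F's is F, G, A, E, C; they first meet at F.

F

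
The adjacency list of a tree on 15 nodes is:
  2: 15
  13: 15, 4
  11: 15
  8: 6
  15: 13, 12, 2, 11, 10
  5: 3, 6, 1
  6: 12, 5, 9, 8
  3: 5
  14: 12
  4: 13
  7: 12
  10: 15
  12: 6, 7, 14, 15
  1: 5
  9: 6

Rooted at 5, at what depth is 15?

Path from 5 to 15: 5 → 6 → 12 → 15, which has 3 edges.

3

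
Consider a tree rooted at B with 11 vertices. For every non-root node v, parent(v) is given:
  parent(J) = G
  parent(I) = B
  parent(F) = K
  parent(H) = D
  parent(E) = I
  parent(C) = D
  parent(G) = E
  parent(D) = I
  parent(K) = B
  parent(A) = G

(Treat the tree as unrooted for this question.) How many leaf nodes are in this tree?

5

Exactly 5 nodes have a single neighbour: A, C, F, H, J.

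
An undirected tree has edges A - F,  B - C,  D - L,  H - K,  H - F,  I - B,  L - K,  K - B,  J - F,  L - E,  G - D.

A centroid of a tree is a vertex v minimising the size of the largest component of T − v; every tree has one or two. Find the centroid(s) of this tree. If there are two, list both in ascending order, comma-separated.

K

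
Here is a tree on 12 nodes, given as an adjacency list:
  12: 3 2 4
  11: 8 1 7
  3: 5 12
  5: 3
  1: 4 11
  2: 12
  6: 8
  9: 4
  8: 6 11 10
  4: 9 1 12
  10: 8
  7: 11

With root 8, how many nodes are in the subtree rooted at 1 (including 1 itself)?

The subtree rooted at 1 contains: 1, 4, 12, 9, 3, 2, 5 — 7 nodes.

7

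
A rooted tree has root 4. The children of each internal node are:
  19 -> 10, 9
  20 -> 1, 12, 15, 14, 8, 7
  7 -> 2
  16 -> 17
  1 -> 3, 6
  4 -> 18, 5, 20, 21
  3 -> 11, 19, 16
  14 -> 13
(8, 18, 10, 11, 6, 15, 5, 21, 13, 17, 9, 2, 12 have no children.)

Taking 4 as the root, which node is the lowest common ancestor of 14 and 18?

4

14's ancestor chain is 14, 20, 4 and 18's is 18, 4; they first meet at 4.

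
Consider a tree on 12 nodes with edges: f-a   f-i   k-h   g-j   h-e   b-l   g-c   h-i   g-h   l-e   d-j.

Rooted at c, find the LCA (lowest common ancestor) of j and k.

g

Ancestors of j (toward the root): j, g, c.
Ancestors of k: k, h, g, c.
The deepest node appearing in both lists is g.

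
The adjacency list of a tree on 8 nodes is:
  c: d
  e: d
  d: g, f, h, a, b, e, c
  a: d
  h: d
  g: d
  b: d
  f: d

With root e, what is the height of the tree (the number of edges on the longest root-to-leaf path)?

b sits deepest: e-d-b — 2 edges from the root.

2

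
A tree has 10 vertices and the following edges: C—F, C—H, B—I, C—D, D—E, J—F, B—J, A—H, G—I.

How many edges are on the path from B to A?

5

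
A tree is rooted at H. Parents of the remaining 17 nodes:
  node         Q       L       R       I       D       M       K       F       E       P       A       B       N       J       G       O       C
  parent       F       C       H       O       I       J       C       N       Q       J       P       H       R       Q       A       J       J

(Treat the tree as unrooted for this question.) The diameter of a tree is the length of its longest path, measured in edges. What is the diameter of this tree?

9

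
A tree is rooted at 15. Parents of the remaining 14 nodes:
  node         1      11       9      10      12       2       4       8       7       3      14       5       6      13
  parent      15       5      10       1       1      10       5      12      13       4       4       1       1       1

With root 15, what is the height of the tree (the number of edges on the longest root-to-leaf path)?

4

The longest root-to-leaf path is 15-1-5-4-14 (4 edges).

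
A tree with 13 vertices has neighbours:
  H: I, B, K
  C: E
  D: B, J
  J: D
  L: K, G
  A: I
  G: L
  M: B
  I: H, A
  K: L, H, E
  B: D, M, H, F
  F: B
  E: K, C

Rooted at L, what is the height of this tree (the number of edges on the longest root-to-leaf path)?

5

The longest root-to-leaf path is L–K–H–B–D–J (5 edges).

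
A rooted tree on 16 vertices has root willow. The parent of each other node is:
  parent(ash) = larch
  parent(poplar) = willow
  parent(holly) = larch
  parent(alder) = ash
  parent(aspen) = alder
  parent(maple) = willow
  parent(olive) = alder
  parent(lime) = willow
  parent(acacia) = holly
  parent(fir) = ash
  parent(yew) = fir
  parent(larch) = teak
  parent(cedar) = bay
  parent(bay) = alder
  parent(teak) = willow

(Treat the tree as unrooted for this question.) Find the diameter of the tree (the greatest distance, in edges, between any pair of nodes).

BFS from poplar reaches cedar last, at distance 7; BFS from cedar confirms no node is farther.
Path: poplar–willow–teak–larch–ash–alder–bay–cedar.

7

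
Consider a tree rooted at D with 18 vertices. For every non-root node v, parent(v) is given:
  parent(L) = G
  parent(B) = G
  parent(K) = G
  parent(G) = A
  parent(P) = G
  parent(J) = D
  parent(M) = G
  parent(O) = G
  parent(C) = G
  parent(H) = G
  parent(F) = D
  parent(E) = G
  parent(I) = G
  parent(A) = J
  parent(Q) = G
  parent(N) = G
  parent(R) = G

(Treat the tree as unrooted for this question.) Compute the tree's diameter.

Starting from F, a farthest node is Q at distance 5.
One longest path: F–D–J–A–G–Q.
So the diameter is 5.

5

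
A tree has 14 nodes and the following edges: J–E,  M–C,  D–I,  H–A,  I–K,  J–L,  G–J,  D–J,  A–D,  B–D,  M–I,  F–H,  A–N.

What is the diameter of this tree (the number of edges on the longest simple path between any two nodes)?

6

BFS from C reaches F last, at distance 6; BFS from F confirms no node is farther.
Path: C–M–I–D–A–H–F.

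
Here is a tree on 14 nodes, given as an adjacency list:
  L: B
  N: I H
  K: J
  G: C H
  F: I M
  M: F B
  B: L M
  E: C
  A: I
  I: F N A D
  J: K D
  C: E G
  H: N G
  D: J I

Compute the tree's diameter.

9

A longest path is E - C - G - H - N - I - F - M - B - L, with 9 edges.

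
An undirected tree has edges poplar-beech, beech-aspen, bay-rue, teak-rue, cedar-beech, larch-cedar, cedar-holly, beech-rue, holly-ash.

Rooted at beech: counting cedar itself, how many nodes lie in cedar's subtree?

cedar's subtree: {cedar, larch, holly, ash}, size 4.

4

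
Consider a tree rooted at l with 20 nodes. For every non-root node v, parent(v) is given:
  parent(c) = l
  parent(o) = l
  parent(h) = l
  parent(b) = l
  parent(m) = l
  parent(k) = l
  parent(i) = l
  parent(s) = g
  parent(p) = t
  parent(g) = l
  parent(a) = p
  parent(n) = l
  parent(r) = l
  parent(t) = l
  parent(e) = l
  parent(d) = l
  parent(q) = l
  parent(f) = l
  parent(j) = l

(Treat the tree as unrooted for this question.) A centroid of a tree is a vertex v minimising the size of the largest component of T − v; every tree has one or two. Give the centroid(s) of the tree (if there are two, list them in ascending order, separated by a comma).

If l is removed the pieces have sizes 3, 2, 1, 1, 1, 1, 1, 1, 1, 1, 1, 1, 1, 1, 1, 1, all ≤ ⌊20/2⌋ = 10.
No neighbour of l does as well, so l is the unique centroid.

l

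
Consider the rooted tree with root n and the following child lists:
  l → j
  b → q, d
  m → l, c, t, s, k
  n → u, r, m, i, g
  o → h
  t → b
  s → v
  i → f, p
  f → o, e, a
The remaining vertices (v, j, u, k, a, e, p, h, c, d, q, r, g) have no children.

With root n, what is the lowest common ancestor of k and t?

Path k→root: k m n; path t→root: t m n.
First common node: m.

m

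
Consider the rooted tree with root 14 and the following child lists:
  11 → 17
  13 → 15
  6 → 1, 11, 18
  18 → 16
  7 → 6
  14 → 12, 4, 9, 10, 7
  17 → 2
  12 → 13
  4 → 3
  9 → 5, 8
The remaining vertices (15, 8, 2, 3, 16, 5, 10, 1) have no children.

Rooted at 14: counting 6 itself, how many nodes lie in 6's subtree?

6's subtree: {6, 18, 1, 11, 16, 17, 2}, size 7.

7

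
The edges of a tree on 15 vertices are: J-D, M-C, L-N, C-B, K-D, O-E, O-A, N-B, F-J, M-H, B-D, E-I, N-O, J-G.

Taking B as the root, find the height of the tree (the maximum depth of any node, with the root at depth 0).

I sits deepest: B → N → O → E → I — 4 edges from the root.

4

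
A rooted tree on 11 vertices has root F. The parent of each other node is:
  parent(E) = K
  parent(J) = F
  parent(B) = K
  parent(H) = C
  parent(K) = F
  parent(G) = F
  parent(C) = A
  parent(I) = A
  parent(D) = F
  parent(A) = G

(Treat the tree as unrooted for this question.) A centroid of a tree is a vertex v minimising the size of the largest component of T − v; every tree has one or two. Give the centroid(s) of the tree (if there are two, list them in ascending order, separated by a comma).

Removing F splits the tree into components of sizes 5, 3, 1, 1; the largest is 5 ≤ ⌊11/2⌋ = 5.
No neighbour of F does as well, so F is the unique centroid.

F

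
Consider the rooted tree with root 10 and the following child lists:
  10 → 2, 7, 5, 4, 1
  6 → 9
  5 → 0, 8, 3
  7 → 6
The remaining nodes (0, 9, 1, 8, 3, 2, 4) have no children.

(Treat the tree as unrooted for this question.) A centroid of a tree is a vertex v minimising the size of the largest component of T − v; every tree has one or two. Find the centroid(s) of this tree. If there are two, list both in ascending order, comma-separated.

If 10 is removed the pieces have sizes 4, 3, 1, 1, 1, all ≤ ⌊11/2⌋ = 5.
Every other node leaves some component of size > 5, so the centroid is unique.

10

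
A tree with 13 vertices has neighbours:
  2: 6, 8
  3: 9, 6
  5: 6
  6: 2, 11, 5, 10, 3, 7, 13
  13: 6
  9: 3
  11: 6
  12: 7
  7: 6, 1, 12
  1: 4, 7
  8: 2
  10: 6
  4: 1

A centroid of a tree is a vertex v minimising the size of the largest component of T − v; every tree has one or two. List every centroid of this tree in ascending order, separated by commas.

If 6 is removed the pieces have sizes 4, 2, 2, 1, 1, 1, 1, all ≤ ⌊13/2⌋ = 6.
No neighbour of 6 does as well, so 6 is the unique centroid.

6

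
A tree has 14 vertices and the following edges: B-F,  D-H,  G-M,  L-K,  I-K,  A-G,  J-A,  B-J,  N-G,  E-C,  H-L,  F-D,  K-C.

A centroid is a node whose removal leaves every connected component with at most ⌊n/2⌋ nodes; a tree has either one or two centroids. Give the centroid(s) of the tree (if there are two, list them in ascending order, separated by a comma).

D, F

If D is removed the pieces have sizes 7, 6, all ≤ ⌊14/2⌋ = 7.
Its neighbour F also leaves a largest component of size 7, so both are centroids.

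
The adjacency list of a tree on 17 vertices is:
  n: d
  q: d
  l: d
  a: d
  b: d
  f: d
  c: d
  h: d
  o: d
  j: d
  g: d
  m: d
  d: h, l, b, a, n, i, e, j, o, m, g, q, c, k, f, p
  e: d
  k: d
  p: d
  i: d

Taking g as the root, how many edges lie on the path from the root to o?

2

Path from g to o: g–d–o, which has 2 edges.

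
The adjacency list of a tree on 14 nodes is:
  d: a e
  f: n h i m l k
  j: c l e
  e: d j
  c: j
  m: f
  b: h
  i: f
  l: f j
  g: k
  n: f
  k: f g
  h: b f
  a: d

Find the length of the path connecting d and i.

d – e – j – l – f – i: 5 edges.

5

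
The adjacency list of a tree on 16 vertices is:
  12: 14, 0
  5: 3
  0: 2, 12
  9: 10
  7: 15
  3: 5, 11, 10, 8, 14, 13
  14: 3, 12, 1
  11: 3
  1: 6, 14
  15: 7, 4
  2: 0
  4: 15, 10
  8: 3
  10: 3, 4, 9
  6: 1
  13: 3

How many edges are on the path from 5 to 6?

The path is 5 – 3 – 14 – 1 – 6, which has 4 edges.

4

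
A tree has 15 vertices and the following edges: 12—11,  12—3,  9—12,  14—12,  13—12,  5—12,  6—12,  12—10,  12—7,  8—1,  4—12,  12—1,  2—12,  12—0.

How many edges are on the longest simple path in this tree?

3

Starting from 8, a farthest node is 10 at distance 3.
One longest path: 8 – 1 – 12 – 10.
So the diameter is 3.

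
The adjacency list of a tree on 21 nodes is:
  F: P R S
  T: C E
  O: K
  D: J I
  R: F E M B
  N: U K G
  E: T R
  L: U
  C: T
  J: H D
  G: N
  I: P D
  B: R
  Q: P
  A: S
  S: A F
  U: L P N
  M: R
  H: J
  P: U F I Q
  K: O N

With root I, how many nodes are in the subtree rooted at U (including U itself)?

6

U's subtree: {U, N, L, K, G, O}, size 6.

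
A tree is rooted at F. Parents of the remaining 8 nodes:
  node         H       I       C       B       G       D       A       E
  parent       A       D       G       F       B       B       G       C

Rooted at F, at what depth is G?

2

Path from F to G: F → B → G, which has 2 edges.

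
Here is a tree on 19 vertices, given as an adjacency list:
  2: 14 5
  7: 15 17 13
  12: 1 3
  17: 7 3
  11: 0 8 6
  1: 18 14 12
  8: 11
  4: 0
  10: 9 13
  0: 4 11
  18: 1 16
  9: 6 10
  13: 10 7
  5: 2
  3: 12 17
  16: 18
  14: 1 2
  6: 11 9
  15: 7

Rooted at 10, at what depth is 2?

8

Path from 10 to 2: 10 → 13 → 7 → 17 → 3 → 12 → 1 → 14 → 2, which has 8 edges.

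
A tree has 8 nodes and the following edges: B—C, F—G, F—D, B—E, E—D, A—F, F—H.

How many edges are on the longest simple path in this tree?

5

A longest path is C-B-E-D-F-G, with 5 edges.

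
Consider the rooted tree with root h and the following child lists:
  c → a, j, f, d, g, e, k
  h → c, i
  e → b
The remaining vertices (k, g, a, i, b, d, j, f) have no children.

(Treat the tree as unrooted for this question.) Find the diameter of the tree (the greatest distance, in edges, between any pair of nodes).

4

BFS from b reaches i last, at distance 4; BFS from i confirms no node is farther.
Path: b – e – c – h – i.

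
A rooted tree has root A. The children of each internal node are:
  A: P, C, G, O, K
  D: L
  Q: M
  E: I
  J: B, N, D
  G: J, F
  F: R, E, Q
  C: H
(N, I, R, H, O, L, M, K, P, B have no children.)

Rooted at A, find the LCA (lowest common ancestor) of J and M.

G

Ancestors of J (toward the root): J, G, A.
Ancestors of M: M, Q, F, G, A.
The deepest node appearing in both lists is G.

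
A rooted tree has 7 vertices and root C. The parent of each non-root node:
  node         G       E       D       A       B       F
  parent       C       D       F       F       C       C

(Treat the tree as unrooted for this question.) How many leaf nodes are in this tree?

Degree-1 nodes: A, B, E, G — 4 of them.

4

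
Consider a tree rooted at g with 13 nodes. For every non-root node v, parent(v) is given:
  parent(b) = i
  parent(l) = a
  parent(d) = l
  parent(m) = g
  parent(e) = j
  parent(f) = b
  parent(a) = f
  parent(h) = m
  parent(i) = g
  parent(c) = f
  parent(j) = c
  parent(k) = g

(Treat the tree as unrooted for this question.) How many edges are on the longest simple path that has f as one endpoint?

The node farthest from f is h, via f-b-i-g-m-h — 5 edges.

5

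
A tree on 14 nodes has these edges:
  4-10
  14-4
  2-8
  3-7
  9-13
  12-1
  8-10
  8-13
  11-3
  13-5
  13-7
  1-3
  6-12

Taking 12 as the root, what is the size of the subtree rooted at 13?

Descendants of 13 (including itself): 13, 8, 9, 5, 10, 2, 4, 14. That's 8.

8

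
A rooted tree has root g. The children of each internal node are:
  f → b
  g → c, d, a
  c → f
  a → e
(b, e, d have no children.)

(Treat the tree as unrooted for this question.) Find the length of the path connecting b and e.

5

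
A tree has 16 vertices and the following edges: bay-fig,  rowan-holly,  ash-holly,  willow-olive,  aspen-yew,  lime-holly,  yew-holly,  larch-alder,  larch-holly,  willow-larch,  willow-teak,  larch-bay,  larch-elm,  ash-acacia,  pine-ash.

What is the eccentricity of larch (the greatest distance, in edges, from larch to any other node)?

3

The node farthest from larch is pine (acacia, aspen also at distance 3), via larch-holly-ash-pine — 3 edges.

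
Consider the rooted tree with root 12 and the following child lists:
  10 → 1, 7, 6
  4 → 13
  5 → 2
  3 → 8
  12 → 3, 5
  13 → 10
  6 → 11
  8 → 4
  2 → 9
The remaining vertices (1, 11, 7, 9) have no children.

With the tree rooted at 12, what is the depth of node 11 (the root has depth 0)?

12 – 3 – 8 – 4 – 13 – 10 – 6 – 11 — 7 edges.

7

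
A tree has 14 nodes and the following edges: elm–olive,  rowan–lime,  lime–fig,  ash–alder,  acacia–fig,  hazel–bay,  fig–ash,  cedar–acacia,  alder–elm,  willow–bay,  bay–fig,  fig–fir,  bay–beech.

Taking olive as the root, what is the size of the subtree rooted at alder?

12

The subtree rooted at alder contains: alder, ash, fig, bay, acacia, lime, fir, hazel, beech, willow, cedar, rowan — 12 nodes.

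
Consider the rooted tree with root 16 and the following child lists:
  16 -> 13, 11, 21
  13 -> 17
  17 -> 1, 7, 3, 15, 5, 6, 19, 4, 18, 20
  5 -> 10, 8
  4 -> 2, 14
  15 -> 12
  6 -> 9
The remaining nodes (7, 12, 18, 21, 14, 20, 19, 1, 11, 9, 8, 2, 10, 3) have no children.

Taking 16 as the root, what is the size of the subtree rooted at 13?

18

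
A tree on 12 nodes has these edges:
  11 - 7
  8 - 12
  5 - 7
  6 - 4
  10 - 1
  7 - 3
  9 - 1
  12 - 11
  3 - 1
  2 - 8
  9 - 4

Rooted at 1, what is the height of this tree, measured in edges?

6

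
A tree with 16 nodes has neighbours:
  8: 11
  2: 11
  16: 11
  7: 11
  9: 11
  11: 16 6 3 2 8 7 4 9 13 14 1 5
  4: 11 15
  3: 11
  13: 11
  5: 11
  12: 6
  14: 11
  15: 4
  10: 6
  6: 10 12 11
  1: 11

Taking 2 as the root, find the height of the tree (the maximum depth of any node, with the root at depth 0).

A deepest node is 10, reached by 2-11-6-10.
That path has 3 edges, so the height is 3.

3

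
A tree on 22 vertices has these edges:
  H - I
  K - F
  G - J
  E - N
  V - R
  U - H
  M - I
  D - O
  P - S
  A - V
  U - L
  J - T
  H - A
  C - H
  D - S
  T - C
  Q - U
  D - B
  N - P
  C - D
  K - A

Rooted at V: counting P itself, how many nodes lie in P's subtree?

3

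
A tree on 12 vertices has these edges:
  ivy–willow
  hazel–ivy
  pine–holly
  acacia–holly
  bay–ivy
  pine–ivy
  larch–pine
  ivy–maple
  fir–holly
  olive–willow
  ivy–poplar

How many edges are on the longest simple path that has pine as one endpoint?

Distances from pine peak at 3, attained at olive.
pine – ivy – willow – olive

3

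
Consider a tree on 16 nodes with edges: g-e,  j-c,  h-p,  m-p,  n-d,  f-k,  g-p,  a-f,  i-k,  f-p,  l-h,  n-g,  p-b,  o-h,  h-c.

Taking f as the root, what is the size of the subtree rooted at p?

12

p's subtree: {p, b, m, g, h, n, e, c, l, o, d, j}, size 12.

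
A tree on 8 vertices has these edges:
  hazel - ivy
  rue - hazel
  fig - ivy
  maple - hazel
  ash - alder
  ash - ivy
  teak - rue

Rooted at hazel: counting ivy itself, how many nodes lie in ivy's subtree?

4

Descendants of ivy (including itself): ivy, fig, ash, alder. That's 4.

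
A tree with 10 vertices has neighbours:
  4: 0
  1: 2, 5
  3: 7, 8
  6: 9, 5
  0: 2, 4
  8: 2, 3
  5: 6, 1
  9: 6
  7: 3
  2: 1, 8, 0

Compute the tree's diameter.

Starting from 7, a farthest node is 9 at distance 7.
One longest path: 7 – 3 – 8 – 2 – 1 – 5 – 6 – 9.
So the diameter is 7.

7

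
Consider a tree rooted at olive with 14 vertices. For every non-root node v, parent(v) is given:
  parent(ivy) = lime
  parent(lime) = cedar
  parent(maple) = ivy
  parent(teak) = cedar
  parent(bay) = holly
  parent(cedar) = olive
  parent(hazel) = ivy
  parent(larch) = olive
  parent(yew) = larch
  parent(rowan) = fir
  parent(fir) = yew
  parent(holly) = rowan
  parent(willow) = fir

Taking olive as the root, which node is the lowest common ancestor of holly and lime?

Ancestors of holly (toward the root): holly, rowan, fir, yew, larch, olive.
Ancestors of lime: lime, cedar, olive.
The deepest node appearing in both lists is olive.

olive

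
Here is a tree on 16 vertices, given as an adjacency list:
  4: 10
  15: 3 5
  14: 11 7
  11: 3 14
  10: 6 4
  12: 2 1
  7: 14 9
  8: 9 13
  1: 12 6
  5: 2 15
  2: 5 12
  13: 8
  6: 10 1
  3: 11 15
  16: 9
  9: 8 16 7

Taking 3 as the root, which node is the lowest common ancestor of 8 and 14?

8's ancestor chain is 8, 9, 7, 14, 11, 3 and 14's is 14, 11, 3; they first meet at 14.

14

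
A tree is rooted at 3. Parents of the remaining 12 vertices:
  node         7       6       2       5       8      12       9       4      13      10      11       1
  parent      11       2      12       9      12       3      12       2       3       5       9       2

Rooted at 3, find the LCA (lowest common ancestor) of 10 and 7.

10's ancestor chain is 10, 5, 9, 12, 3 and 7's is 7, 11, 9, 12, 3; they first meet at 9.

9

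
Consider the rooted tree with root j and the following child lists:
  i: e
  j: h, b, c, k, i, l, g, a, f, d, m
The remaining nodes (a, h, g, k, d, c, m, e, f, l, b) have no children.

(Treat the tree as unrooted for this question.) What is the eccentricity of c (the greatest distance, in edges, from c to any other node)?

A farthest node from c is e.
The path c-j-i-e has 3 edges.

3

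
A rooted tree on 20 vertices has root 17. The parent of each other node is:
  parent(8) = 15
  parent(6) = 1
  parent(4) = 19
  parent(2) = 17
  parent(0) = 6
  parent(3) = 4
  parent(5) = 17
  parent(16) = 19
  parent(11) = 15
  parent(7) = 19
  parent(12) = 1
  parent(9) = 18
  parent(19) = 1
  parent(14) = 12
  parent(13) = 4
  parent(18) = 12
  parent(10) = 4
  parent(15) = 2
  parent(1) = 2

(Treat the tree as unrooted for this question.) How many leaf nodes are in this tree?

Exactly 11 nodes have a single neighbour: 0, 3, 5, 7, 8, 9, 10, 11, 13, 14, 16.

11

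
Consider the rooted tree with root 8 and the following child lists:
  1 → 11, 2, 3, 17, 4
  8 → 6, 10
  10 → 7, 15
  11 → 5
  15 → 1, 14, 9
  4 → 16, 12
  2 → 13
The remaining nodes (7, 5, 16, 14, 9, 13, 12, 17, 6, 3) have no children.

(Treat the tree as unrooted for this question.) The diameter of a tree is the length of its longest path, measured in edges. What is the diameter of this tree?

6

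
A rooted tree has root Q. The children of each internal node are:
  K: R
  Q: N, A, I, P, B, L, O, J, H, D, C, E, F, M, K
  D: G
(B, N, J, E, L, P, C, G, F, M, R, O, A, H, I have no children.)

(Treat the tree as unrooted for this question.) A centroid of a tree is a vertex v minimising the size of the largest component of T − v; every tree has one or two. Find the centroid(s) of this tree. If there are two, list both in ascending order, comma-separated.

Removing Q splits the tree into components of sizes 2, 2, 1, 1, 1, 1, 1, 1, 1, 1, 1, 1, 1, 1, 1; the largest is 2 ≤ ⌊18/2⌋ = 9.
Every other node leaves some component of size > 9, so the centroid is unique.

Q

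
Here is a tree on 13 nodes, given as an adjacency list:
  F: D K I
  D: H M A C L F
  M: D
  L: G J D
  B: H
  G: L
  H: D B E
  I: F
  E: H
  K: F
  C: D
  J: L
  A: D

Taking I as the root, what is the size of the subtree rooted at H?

3

The subtree rooted at H contains: H, B, E — 3 nodes.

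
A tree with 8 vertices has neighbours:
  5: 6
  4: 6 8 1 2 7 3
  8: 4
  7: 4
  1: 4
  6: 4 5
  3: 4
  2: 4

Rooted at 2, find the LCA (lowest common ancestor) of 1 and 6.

4

Ancestors of 1 (toward the root): 1, 4, 2.
Ancestors of 6: 6, 4, 2.
The deepest node appearing in both lists is 4.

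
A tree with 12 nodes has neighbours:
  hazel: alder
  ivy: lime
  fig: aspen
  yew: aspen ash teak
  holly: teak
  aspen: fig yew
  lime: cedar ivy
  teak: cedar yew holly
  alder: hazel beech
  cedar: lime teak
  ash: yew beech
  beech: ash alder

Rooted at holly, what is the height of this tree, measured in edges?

6

A deepest node is hazel, reached by holly-teak-yew-ash-beech-alder-hazel.
That path has 6 edges, so the height is 6.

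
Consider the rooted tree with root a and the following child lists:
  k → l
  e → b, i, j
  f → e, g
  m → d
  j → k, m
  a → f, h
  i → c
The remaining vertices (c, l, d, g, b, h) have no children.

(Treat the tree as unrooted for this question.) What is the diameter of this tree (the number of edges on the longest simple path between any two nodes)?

Starting from h, a farthest node is l at distance 6.
One longest path: h - a - f - e - j - k - l.
So the diameter is 6.

6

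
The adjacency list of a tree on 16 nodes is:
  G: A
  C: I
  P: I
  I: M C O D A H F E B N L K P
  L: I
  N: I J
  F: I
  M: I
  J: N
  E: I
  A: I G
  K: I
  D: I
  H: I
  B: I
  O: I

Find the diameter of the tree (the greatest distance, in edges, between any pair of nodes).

4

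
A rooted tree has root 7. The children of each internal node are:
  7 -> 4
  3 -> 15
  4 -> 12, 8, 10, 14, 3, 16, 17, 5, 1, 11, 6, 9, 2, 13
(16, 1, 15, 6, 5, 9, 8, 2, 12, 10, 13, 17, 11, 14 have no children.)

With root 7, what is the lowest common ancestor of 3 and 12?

4

Path 3→root: 3 4 7; path 12→root: 12 4 7.
First common node: 4.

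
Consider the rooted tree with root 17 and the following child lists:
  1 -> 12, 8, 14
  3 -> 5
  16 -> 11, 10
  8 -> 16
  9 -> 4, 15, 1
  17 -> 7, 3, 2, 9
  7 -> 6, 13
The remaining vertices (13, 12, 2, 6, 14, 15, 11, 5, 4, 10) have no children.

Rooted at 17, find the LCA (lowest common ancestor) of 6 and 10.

6's ancestor chain is 6, 7, 17 and 10's is 10, 16, 8, 1, 9, 17; they first meet at 17.

17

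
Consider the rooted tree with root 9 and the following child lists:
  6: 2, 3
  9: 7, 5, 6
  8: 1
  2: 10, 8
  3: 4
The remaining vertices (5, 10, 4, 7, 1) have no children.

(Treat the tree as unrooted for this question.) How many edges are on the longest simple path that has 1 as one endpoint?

5

The node farthest from 1 is 4 (5, 7 also at distance 5), via 1 – 8 – 2 – 6 – 3 – 4 — 5 edges.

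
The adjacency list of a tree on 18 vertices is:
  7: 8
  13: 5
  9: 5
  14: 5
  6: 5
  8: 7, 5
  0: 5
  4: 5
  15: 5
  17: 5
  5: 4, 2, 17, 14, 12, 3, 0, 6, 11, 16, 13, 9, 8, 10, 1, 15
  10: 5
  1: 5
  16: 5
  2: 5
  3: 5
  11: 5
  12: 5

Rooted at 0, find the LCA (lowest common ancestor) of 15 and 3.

5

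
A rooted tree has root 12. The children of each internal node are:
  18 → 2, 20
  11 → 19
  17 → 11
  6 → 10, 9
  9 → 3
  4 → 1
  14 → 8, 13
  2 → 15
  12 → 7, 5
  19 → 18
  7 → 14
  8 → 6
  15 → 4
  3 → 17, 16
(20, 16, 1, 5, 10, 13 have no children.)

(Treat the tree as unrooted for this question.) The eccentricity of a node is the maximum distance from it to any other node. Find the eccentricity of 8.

A farthest node from 8 is 1.
The path 8 – 6 – 9 – 3 – 17 – 11 – 19 – 18 – 2 – 15 – 4 – 1 has 11 edges.

11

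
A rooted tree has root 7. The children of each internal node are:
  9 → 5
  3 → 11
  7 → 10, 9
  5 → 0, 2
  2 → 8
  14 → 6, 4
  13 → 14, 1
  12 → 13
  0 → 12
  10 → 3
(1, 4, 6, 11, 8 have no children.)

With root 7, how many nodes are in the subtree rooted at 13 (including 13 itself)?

13's subtree: {13, 14, 1, 4, 6}, size 5.

5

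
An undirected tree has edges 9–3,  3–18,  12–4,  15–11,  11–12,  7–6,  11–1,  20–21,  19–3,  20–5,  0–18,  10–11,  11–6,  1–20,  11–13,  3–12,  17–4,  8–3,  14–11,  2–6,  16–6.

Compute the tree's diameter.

7

BFS from 0 reaches 21 last, at distance 7; BFS from 21 confirms no node is farther.
Path: 0 – 18 – 3 – 12 – 11 – 1 – 20 – 21.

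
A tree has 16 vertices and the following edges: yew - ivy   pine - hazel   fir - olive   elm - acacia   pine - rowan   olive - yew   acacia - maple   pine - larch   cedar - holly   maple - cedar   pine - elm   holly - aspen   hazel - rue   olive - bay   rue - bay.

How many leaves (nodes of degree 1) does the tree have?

5

The leaves are aspen, fir, ivy, larch, rowan.
That is 5 leaves.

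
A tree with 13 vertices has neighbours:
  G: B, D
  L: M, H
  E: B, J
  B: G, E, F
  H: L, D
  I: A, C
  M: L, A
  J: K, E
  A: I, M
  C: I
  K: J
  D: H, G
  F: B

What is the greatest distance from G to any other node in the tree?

Distances from G peak at 7, attained at C.
G–D–H–L–M–A–I–C

7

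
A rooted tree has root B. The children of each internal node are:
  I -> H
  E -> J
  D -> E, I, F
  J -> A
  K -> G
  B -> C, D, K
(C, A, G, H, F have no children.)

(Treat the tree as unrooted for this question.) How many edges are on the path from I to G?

4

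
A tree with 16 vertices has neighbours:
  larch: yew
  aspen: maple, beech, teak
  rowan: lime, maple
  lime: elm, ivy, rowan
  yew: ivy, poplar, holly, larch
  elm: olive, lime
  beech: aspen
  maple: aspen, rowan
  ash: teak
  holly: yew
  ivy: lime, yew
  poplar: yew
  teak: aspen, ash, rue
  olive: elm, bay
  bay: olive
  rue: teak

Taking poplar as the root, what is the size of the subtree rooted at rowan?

7

rowan's subtree: {rowan, maple, aspen, beech, teak, ash, rue}, size 7.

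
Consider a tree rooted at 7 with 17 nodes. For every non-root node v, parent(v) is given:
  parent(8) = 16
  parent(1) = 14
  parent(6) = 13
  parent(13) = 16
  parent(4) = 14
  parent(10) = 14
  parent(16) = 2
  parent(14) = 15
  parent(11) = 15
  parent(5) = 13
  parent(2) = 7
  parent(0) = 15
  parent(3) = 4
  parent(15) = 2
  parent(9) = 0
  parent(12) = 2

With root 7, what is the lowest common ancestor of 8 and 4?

Path 8→root: 8 16 2 7; path 4→root: 4 14 15 2 7.
First common node: 2.

2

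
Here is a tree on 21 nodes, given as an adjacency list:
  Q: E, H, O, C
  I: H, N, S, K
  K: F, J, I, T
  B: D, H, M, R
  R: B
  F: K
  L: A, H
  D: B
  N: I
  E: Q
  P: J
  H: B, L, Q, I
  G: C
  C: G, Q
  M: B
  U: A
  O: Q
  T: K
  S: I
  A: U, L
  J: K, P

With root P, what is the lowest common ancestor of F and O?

K

Path F→root: F K J P; path O→root: O Q H I K J P.
First common node: K.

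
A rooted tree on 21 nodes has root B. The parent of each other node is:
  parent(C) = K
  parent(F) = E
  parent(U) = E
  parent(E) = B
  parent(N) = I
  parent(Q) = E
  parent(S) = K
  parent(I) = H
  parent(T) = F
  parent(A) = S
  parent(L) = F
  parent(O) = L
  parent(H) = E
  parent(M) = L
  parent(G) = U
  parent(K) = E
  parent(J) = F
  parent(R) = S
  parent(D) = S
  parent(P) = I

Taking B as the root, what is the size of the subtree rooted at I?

Descendants of I (including itself): I, P, N. That's 3.

3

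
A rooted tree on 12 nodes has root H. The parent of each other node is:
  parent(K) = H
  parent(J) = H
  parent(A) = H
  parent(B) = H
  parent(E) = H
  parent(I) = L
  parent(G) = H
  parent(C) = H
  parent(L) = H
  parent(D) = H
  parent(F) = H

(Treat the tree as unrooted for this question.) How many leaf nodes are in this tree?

Exactly 10 nodes have a single neighbour: A, B, C, D, E, F, G, I, J, K.

10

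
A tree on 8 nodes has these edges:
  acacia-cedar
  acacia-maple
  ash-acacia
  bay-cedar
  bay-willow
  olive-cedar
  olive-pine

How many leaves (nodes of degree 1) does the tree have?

4

Exactly 4 nodes have a single neighbour: ash, maple, pine, willow.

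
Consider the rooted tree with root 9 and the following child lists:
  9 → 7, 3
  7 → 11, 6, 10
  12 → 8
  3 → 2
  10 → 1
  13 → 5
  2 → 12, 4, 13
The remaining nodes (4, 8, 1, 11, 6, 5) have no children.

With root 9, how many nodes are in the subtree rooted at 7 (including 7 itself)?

7's subtree: {7, 11, 10, 6, 1}, size 5.

5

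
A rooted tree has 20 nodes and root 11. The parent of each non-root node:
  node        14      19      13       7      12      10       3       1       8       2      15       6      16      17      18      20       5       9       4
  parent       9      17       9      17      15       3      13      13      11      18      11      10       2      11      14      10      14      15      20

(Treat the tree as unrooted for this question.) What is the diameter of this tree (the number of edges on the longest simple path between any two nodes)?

A longest path is 4-20-10-3-13-9-14-18-2-16, with 9 edges.

9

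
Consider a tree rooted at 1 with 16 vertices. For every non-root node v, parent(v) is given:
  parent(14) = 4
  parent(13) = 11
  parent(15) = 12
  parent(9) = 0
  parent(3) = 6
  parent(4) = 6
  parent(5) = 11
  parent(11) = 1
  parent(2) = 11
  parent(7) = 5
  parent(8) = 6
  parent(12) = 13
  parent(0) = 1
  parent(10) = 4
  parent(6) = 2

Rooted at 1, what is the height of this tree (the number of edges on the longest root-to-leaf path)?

5

A deepest node is 10, reached by 1–11–2–6–4–10.
That path has 5 edges, so the height is 5.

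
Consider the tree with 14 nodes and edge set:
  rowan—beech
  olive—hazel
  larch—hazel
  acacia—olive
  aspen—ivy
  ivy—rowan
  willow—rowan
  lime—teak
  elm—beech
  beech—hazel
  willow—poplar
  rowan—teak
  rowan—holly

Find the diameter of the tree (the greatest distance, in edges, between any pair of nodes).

Starting from acacia, a farthest node is aspen at distance 6.
One longest path: acacia–olive–hazel–beech–rowan–ivy–aspen.
So the diameter is 6.

6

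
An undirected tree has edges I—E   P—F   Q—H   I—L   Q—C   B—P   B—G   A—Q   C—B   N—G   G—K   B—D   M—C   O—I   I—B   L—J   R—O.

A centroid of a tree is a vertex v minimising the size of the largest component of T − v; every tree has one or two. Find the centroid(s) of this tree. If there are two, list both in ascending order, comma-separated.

B

Delete B: the remaining components have sizes 6, 5, 3, 2, 1. Max 6 ≤ 9, so B is a centroid.
Every other node leaves some component of size > 9, so the centroid is unique.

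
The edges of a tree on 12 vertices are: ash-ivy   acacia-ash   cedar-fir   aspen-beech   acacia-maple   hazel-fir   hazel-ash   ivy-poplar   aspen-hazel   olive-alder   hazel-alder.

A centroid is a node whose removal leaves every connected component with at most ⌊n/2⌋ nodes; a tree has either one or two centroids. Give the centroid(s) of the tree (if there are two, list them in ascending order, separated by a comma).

hazel

If hazel is removed the pieces have sizes 5, 2, 2, 2, all ≤ ⌊12/2⌋ = 6.
Every other node leaves some component of size > 6, so the centroid is unique.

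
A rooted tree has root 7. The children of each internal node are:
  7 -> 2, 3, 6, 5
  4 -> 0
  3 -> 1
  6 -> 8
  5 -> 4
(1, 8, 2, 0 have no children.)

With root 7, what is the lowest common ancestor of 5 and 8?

Path 5→root: 5 7; path 8→root: 8 6 7.
First common node: 7.

7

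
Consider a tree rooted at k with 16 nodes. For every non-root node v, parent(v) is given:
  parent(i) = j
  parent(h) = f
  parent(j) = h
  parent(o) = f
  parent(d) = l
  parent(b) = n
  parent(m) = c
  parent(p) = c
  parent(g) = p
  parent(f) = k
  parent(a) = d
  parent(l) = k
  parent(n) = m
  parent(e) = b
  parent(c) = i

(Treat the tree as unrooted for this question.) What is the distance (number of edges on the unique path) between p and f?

5

p–c–i–j–h–f: 5 edges.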